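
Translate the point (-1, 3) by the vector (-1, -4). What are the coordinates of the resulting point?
(-2, -1)

Translation by (-1, -4):
x' = -1 + -1 = -2
y' = 3 + -4 = -1
Homogeneous matrix: [[1, 0, -1], [0, 1, -4], [0, 0, 1]]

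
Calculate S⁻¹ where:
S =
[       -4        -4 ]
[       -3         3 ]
det(S) = -24
S⁻¹ =
[     -1/8      -1/6 ]
[     -1/8       1/6 ]

For a 2×2 matrix S = [[a, b], [c, d]] with det(S) ≠ 0, S⁻¹ = (1/det(S)) * [[d, -b], [-c, a]].
det(S) = (-4)*(3) - (-4)*(-3) = -12 - 12 = -24.
S⁻¹ = (1/-24) * [[3, 4], [3, -4]].
Dividing each entry by -24 and reducing:
S⁻¹ =
[     -1/8      -1/6 ]
[     -1/8       1/6 ]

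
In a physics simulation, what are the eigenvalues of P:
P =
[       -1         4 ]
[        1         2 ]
λ = -2, 3

Solve det(P - λI) = 0. For a 2×2 matrix the characteristic equation is λ² - (trace)λ + det = 0.
trace(P) = a + d = -1 + 2 = 1.
det(P) = a*d - b*c = (-1)*(2) - (4)*(1) = -2 - 4 = -6.
Characteristic equation: λ² - (1)λ + (-6) = 0.
Discriminant = (1)² - 4*(-6) = 1 + 24 = 25.
λ = (1 ± √25) / 2 = (1 ± 5) / 2 = -2, 3.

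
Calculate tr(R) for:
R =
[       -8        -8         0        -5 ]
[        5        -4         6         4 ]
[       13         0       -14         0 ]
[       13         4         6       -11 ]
tr(R) = -8 - 4 - 14 - 11 = -37

The trace of a square matrix is the sum of its diagonal entries.
Diagonal entries of R: R[0][0] = -8, R[1][1] = -4, R[2][2] = -14, R[3][3] = -11.
tr(R) = -8 - 4 - 14 - 11 = -37.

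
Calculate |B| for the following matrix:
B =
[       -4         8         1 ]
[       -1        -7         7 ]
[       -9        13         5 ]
det(B) = -36

Expand along row 0 (cofactor expansion): det(B) = a*(e*i - f*h) - b*(d*i - f*g) + c*(d*h - e*g), where the 3×3 is [[a, b, c], [d, e, f], [g, h, i]].
Minor M_00 = (-7)*(5) - (7)*(13) = -35 - 91 = -126.
Minor M_01 = (-1)*(5) - (7)*(-9) = -5 + 63 = 58.
Minor M_02 = (-1)*(13) - (-7)*(-9) = -13 - 63 = -76.
det(B) = (-4)*(-126) - (8)*(58) + (1)*(-76) = 504 - 464 - 76 = -36.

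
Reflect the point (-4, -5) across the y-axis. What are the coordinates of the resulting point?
(4, -5)

Reflection across y-axis: (-4, -5) → (4, -5)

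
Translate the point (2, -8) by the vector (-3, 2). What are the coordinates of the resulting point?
(-1, -6)

Translation by (-3, 2):
x' = 2 + -3 = -1
y' = -8 + 2 = -6
Homogeneous matrix: [[1, 0, -3], [0, 1, 2], [0, 0, 1]]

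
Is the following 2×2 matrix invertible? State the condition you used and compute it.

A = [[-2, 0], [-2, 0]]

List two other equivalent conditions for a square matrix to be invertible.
No, not invertible; det(A) = 0 (two rows are equal, so the rows are linearly dependent). Equivalent conditions (failing for this A): rank(A) < 2; Ax = 0 has non-trivial solutions; 0 is an eigenvalue; the columns are linearly dependent.

To check invertibility, compute det(A).
In this matrix, row 0 and the last row are identical, so one row is a scalar multiple of another and the rows are linearly dependent.
A matrix with linearly dependent rows has det = 0 and is not invertible.
Equivalent failed conditions:
- rank(A) < 2.
- Ax = 0 has non-trivial solutions.
- 0 is an eigenvalue.
- The columns are linearly dependent.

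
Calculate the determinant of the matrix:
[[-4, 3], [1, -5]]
17

For a 2×2 matrix [[a, b], [c, d]], det = ad - bc
det = (-4)(-5) - (3)(1) = 20 - 3 = 17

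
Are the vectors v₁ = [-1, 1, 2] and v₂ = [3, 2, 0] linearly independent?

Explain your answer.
Yes, linearly independent

Two vectors are linearly dependent iff one is a scalar multiple of the other.
No single scalar k satisfies v₂ = k·v₁ (the ratios of corresponding entries disagree), so v₁ and v₂ are linearly independent.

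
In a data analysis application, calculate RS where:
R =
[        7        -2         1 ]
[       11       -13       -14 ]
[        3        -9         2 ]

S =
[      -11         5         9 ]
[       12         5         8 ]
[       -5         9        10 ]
RS =
[     -106        34        57 ]
[     -207      -136      -145 ]
[     -151       -12       -25 ]

Matrix multiplication: (RS)[i][j] = sum over k of R[i][k] * S[k][j].
  (RS)[0][0] = (7)*(-11) + (-2)*(12) + (1)*(-5) = -106
  (RS)[0][1] = (7)*(5) + (-2)*(5) + (1)*(9) = 34
  (RS)[0][2] = (7)*(9) + (-2)*(8) + (1)*(10) = 57
  (RS)[1][0] = (11)*(-11) + (-13)*(12) + (-14)*(-5) = -207
  (RS)[1][1] = (11)*(5) + (-13)*(5) + (-14)*(9) = -136
  (RS)[1][2] = (11)*(9) + (-13)*(8) + (-14)*(10) = -145
  (RS)[2][0] = (3)*(-11) + (-9)*(12) + (2)*(-5) = -151
  (RS)[2][1] = (3)*(5) + (-9)*(5) + (2)*(9) = -12
  (RS)[2][2] = (3)*(9) + (-9)*(8) + (2)*(10) = -25
RS =
[     -106        34        57 ]
[     -207      -136      -145 ]
[     -151       -12       -25 ]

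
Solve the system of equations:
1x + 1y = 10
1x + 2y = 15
x = 5, y = 5

Use elimination (row reduction):
Equation 1: 1x + 1y = 10.
Equation 2: 1x + 2y = 15.
Multiply Eq1 by 1 and Eq2 by 1: 1x + 1y = 10;  1x + 2y = 15.
Subtract: (1)y = 5, so y = 5.
Back-substitute into Eq1: 1x + 1*(5) = 10, so x = 5.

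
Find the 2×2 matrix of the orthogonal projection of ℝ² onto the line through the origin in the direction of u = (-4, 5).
[[16/41, -20/41], [-20/41, 25/41]]

The orthogonal projection onto the line spanned by a nonzero vector u = (a, b) has matrix P = (u uᵀ) / (uᵀ u) = (1/(a² + b²)) · [[a², ab], [ab, b²]].
Here u = (-4, 5), so a² + b² = 16 + 25 = 41.
P = (1/41) · [[16, -20], [-20, 25]] = [[16/41, -20/41], [-20/41, 25/41]].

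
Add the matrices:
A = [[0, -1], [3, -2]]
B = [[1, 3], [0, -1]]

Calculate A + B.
[[1, 2], [3, -3]]

Add corresponding elements:
(0)+(1)=1
(-1)+(3)=2
(3)+(0)=3
(-2)+(-1)=-3
A + B = [[1, 2], [3, -3]]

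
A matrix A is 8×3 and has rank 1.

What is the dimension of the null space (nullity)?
2

The rank-nullity theorem for an m×n matrix states:
rank(A) + nullity(A) = n (the number of columns).
Here n = 3 and rank(A) = 1, so nullity(A) = 3 - 1 = 2.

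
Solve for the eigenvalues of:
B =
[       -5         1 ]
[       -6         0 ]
λ = -3, -2

Solve det(B - λI) = 0. For a 2×2 matrix the characteristic equation is λ² - (trace)λ + det = 0.
trace(B) = a + d = -5 + 0 = -5.
det(B) = a*d - b*c = (-5)*(0) - (1)*(-6) = 0 + 6 = 6.
Characteristic equation: λ² - (-5)λ + (6) = 0.
Discriminant = (-5)² - 4*(6) = 25 - 24 = 1.
λ = (-5 ± √1) / 2 = (-5 ± 1) / 2 = -3, -2.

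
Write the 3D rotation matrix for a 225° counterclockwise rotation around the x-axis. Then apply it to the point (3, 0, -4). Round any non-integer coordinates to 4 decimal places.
R = [[1, 0, 0], [0, -√2/2, √2/2], [0, -√2/2, -√2/2]]; R·(3, 0, -4) = (3.0000, -2.8284, 2.8284)

Rotation matrix for 225° around x-axis:
cos(225°) = -√2/2, sin(225°) = -√2/2
R = [[1, 0, 0], [0, -√2/2, √2/2], [0, -√2/2, -√2/2]]
Apply to (3, 0, -4): R·[3, 0, -4]ᵀ = (3.0000, -2.8284, 2.8284)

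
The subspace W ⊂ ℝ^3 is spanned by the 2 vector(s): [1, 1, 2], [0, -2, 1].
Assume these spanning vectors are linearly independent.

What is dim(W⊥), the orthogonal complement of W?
dim(W⊥) = 1

For any subspace W of ℝ^n, dim(W) + dim(W⊥) = n (the whole-space dimension).
Here the given 2 vectors are linearly independent, so dim(W) = 2.
Thus dim(W⊥) = n - dim(W) = 3 - 2 = 1.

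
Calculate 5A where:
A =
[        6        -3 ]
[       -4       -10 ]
5A =
[       30       -15 ]
[      -20       -50 ]

Scalar multiplication is elementwise: (5A)[i][j] = 5 * A[i][j].
  (5A)[0][0] = 5 * (6) = 30
  (5A)[0][1] = 5 * (-3) = -15
  (5A)[1][0] = 5 * (-4) = -20
  (5A)[1][1] = 5 * (-10) = -50
5A =
[       30       -15 ]
[      -20       -50 ]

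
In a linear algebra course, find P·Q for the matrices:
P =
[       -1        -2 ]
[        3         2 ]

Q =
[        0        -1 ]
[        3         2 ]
PQ =
[       -6        -3 ]
[        6         1 ]

Matrix multiplication: (PQ)[i][j] = sum over k of P[i][k] * Q[k][j].
  (PQ)[0][0] = (-1)*(0) + (-2)*(3) = -6
  (PQ)[0][1] = (-1)*(-1) + (-2)*(2) = -3
  (PQ)[1][0] = (3)*(0) + (2)*(3) = 6
  (PQ)[1][1] = (3)*(-1) + (2)*(2) = 1
PQ =
[       -6        -3 ]
[        6         1 ]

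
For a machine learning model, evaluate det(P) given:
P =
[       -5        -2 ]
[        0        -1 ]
det(P) = 5

For a 2×2 matrix [[a, b], [c, d]], det = a*d - b*c.
det(P) = (-5)*(-1) - (-2)*(0) = 5 - 0 = 5.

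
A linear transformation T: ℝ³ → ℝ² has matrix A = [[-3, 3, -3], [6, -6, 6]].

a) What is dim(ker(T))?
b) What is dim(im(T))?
dim(ker) = 2, dim(im) = 1

Observe that row 2 = -2 × row 1 (so the rows are linearly dependent).
Thus rank(A) = 1 (only one linearly independent row).
dim(im(T)) = rank(A) = 1.
By the rank-nullity theorem applied to T: ℝ³ → ℝ², rank(A) + nullity(A) = 3 (the domain dimension), so dim(ker(T)) = 3 - 1 = 2.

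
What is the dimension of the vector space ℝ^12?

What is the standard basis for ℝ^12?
Dimension = 12; standard basis = {e_1, e_2, e_3, …, e_12}

ℝ^12 is the space of 12-tuples of real numbers; its dimension is 12.
The standard basis consists of 12 vectors: e_1, e_2, e_3, …, e_12, where e_i is the vector with 1 in position i and 0 elsewhere.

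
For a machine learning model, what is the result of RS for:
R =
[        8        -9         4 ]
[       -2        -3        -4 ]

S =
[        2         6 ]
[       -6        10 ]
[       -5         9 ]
RS =
[       50        -6 ]
[       34       -78 ]

Matrix multiplication: (RS)[i][j] = sum over k of R[i][k] * S[k][j].
  (RS)[0][0] = (8)*(2) + (-9)*(-6) + (4)*(-5) = 50
  (RS)[0][1] = (8)*(6) + (-9)*(10) + (4)*(9) = -6
  (RS)[1][0] = (-2)*(2) + (-3)*(-6) + (-4)*(-5) = 34
  (RS)[1][1] = (-2)*(6) + (-3)*(10) + (-4)*(9) = -78
RS =
[       50        -6 ]
[       34       -78 ]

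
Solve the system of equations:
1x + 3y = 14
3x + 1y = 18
x = 5, y = 3

Use elimination (row reduction):
Equation 1: 1x + 3y = 14.
Equation 2: 3x + 1y = 18.
Multiply Eq1 by 3 and Eq2 by 1: 3x + 9y = 42;  3x + 1y = 18.
Subtract: (-8)y = -24, so y = 3.
Back-substitute into Eq1: 1x + 3*(3) = 14, so x = 5.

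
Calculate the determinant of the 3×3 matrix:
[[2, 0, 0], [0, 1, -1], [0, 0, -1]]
-2

Expansion along first row:
det = 2·det([[1,-1],[0,-1]]) - 0·det([[0,-1],[0,-1]]) + 0·det([[0,1],[0,0]])
    = 2·(1·-1 - -1·0) - 0·(0·-1 - -1·0) + 0·(0·0 - 1·0)
    = 2·-1 - 0·0 + 0·0
    = -2 + 0 + 0 = -2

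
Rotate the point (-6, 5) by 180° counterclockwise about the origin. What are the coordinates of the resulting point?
(6, -5)

Rotation matrix R(θ) = [[cos θ, -sin θ], [sin θ, cos θ]]; for θ = 180°:
R = [[-1, 0], [0, -1]]
Result: R × [-6, 5]ᵀ = [-1·-6 + (0)·5, 0·-6 + (-1)·5]ᵀ = (6, -5)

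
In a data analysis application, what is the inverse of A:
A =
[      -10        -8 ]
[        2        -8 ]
det(A) = 96
A⁻¹ =
[    -1/12      1/12 ]
[    -1/48     -5/48 ]

For a 2×2 matrix A = [[a, b], [c, d]] with det(A) ≠ 0, A⁻¹ = (1/det(A)) * [[d, -b], [-c, a]].
det(A) = (-10)*(-8) - (-8)*(2) = 80 + 16 = 96.
A⁻¹ = (1/96) * [[-8, 8], [-2, -10]].
Dividing each entry by 96 and reducing:
A⁻¹ =
[    -1/12      1/12 ]
[    -1/48     -5/48 ]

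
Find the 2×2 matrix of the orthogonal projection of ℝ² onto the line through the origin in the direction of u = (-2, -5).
[[4/29, 10/29], [10/29, 25/29]]

The orthogonal projection onto the line spanned by a nonzero vector u = (a, b) has matrix P = (u uᵀ) / (uᵀ u) = (1/(a² + b²)) · [[a², ab], [ab, b²]].
Here u = (-2, -5), so a² + b² = 4 + 25 = 29.
P = (1/29) · [[4, 10], [10, 25]] = [[4/29, 10/29], [10/29, 25/29]].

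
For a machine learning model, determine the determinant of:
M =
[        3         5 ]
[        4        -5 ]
det(M) = -35

For a 2×2 matrix [[a, b], [c, d]], det = a*d - b*c.
det(M) = (3)*(-5) - (5)*(4) = -15 - 20 = -35.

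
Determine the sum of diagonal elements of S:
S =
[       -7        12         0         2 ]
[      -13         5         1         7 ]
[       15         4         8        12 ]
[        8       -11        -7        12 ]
tr(S) = -7 + 5 + 8 + 12 = 18

The trace of a square matrix is the sum of its diagonal entries.
Diagonal entries of S: S[0][0] = -7, S[1][1] = 5, S[2][2] = 8, S[3][3] = 12.
tr(S) = -7 + 5 + 8 + 12 = 18.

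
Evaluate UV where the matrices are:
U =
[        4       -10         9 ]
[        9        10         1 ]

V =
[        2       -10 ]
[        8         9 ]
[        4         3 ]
UV =
[      -36      -103 ]
[      102         3 ]

Matrix multiplication: (UV)[i][j] = sum over k of U[i][k] * V[k][j].
  (UV)[0][0] = (4)*(2) + (-10)*(8) + (9)*(4) = -36
  (UV)[0][1] = (4)*(-10) + (-10)*(9) + (9)*(3) = -103
  (UV)[1][0] = (9)*(2) + (10)*(8) + (1)*(4) = 102
  (UV)[1][1] = (9)*(-10) + (10)*(9) + (1)*(3) = 3
UV =
[      -36      -103 ]
[      102         3 ]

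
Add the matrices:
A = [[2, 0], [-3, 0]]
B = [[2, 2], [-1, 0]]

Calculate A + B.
[[4, 2], [-4, 0]]

Add corresponding elements:
(2)+(2)=4
(0)+(2)=2
(-3)+(-1)=-4
(0)+(0)=0
A + B = [[4, 2], [-4, 0]]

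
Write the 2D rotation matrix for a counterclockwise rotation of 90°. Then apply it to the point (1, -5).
R = [[0, -1], [1, 0]]; R·(1, -5) = (5, 1)

Rotation matrix formula: R(θ) = [[cos θ, -sin θ], [sin θ, cos θ]]
For θ = 90°:
cos(90°) = 0
sin(90°) = 1
R = [[0, -1], [1, 0]]
Apply to (1, -5): [0·1 + (-1)·-5, 1·1 + 0·-5] = (5, 1)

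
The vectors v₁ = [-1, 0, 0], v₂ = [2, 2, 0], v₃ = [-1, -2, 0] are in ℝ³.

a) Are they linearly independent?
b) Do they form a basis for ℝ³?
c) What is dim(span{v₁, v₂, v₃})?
Not independent, not a basis, dim(span) = 2

Check whether v₃ can be written as a linear combination of v₁ and v₂.
v₃ = (-1)·v₁ + (-1)·v₂ = [-1, -2, 0], so the three vectors are linearly dependent.
Thus they do not form a basis for ℝ³, and dim(span{v₁, v₂, v₃}) = 2 (spanned by v₁ and v₂).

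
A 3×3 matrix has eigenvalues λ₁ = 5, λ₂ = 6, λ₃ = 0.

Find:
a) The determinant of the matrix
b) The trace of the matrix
det = 0, trace = 11

Two standard eigenvalue identities:
- det(A) equals the product of the eigenvalues (counted with multiplicity).
- trace(A) equals the sum of the eigenvalues.
det(A) = (5)*(6)*(0) = 0.
trace(A) = 5 + 6 + 0 = 11.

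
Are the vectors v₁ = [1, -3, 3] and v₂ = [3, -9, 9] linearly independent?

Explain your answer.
No, linearly dependent (v₂ = 3·v₁)

Check whether there is a scalar k with v₂ = k·v₁.
Comparing components, k = 3 satisfies 3·[1, -3, 3] = [3, -9, 9].
Since v₂ is a scalar multiple of v₁, the two vectors are linearly dependent.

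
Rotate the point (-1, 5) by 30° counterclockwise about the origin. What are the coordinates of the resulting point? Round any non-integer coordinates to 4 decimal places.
(-3.3660, 3.8301)

Rotation matrix R(θ) = [[cos θ, -sin θ], [sin θ, cos θ]]; for θ = 30°:
R = [[√3/2, -1/2], [1/2, √3/2]]
Result: R × [-1, 5]ᵀ = [√3/2·-1 + (-1/2)·5, 1/2·-1 + (√3/2)·5]ᵀ = (-3.3660, 3.8301)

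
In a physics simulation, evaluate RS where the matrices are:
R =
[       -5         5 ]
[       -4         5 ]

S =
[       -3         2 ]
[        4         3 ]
RS =
[       35         5 ]
[       32         7 ]

Matrix multiplication: (RS)[i][j] = sum over k of R[i][k] * S[k][j].
  (RS)[0][0] = (-5)*(-3) + (5)*(4) = 35
  (RS)[0][1] = (-5)*(2) + (5)*(3) = 5
  (RS)[1][0] = (-4)*(-3) + (5)*(4) = 32
  (RS)[1][1] = (-4)*(2) + (5)*(3) = 7
RS =
[       35         5 ]
[       32         7 ]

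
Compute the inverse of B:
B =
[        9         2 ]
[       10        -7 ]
det(B) = -83
B⁻¹ =
[     7/83      2/83 ]
[    10/83     -9/83 ]

For a 2×2 matrix B = [[a, b], [c, d]] with det(B) ≠ 0, B⁻¹ = (1/det(B)) * [[d, -b], [-c, a]].
det(B) = (9)*(-7) - (2)*(10) = -63 - 20 = -83.
B⁻¹ = (1/-83) * [[-7, -2], [-10, 9]].
Dividing each entry by -83 and reducing:
B⁻¹ =
[     7/83      2/83 ]
[    10/83     -9/83 ]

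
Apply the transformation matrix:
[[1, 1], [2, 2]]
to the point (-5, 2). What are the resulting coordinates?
(-3, -6)

Matrix multiplication:
[[1, 1], [2, 2]] × [-5, 2]ᵀ
= [1×-5 + 1×2, 2×-5 + 2×2]ᵀ
= [-3.0000, -6.0000]ᵀ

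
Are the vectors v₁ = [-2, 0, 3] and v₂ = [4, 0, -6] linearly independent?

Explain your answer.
No, linearly dependent (v₂ = -2·v₁)

Check whether there is a scalar k with v₂ = k·v₁.
Comparing components, k = -2 satisfies -2·[-2, 0, 3] = [4, 0, -6].
Since v₂ is a scalar multiple of v₁, the two vectors are linearly dependent.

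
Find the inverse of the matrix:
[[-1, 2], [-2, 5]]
[[-5, 2], [-2, 1]]

For [[a,b],[c,d]], inverse = (1/det)·[[d,-b],[-c,a]]
det = -1·5 - 2·-2 = -1
Inverse = (1/-1)·[[5, -2], [2, -1]]
        = [[-5, 2], [-2, 1]]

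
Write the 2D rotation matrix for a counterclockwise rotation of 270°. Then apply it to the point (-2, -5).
R = [[0, 1], [-1, 0]]; R·(-2, -5) = (-5, 2)

Rotation matrix formula: R(θ) = [[cos θ, -sin θ], [sin θ, cos θ]]
For θ = 270°:
cos(270°) = 0
sin(270°) = -1
R = [[0, 1], [-1, 0]]
Apply to (-2, -5): [0·-2 + (1)·-5, -1·-2 + 0·-5] = (-5, 2)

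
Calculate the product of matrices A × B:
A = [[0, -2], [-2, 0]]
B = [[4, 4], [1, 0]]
[[-2, 0], [-8, -8]]

Matrix multiplication:
C[0][0] = 0×4 + -2×1 = -2
C[0][1] = 0×4 + -2×0 = 0
C[1][0] = -2×4 + 0×1 = -8
C[1][1] = -2×4 + 0×0 = -8
Result: [[-2, 0], [-8, -8]]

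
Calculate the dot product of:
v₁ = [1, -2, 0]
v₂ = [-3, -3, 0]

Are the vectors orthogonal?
3, No

The dot product is the sum of products of corresponding components.
v₁·v₂ = (1)*(-3) + (-2)*(-3) + (0)*(0) = -3 + 6 + 0 = 3.
Two vectors are orthogonal iff their dot product is 0; here the dot product is 3, so the vectors are not orthogonal.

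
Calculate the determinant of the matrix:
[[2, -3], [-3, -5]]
-19

For a 2×2 matrix [[a, b], [c, d]], det = ad - bc
det = (2)(-5) - (-3)(-3) = -10 - 9 = -19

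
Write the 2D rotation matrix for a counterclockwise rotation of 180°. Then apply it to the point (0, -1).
R = [[-1, 0], [0, -1]]; R·(0, -1) = (0, 1)

Rotation matrix formula: R(θ) = [[cos θ, -sin θ], [sin θ, cos θ]]
For θ = 180°:
cos(180°) = -1
sin(180°) = 0
R = [[-1, 0], [0, -1]]
Apply to (0, -1): [-1·0 + (0)·-1, 0·0 + -1·-1] = (0, 1)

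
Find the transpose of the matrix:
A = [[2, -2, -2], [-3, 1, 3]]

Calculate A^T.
[[2, -3], [-2, 1], [-2, 3]]

The transpose sends entry (i,j) to (j,i); rows become columns.
Row 0 of A: [2, -2, -2] -> column 0 of A^T.
Row 1 of A: [-3, 1, 3] -> column 1 of A^T.
A^T = [[2, -3], [-2, 1], [-2, 3]]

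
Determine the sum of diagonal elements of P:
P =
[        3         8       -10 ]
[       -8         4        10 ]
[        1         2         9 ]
tr(P) = 3 + 4 + 9 = 16

The trace of a square matrix is the sum of its diagonal entries.
Diagonal entries of P: P[0][0] = 3, P[1][1] = 4, P[2][2] = 9.
tr(P) = 3 + 4 + 9 = 16.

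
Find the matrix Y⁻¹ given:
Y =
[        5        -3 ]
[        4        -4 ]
det(Y) = -8
Y⁻¹ =
[      1/2      -3/8 ]
[      1/2      -5/8 ]

For a 2×2 matrix Y = [[a, b], [c, d]] with det(Y) ≠ 0, Y⁻¹ = (1/det(Y)) * [[d, -b], [-c, a]].
det(Y) = (5)*(-4) - (-3)*(4) = -20 + 12 = -8.
Y⁻¹ = (1/-8) * [[-4, 3], [-4, 5]].
Dividing each entry by -8 and reducing:
Y⁻¹ =
[      1/2      -3/8 ]
[      1/2      -5/8 ]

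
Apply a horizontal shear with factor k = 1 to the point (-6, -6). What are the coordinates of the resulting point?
(-12, -6)

Shear matrix for horizontal shear with factor k = 1:
[[1, 1], [0, 1]]
Result: (-6, -6) → (-12, -6)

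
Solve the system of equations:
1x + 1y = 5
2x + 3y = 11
x = 4, y = 1

Use elimination (row reduction):
Equation 1: 1x + 1y = 5.
Equation 2: 2x + 3y = 11.
Multiply Eq1 by 2 and Eq2 by 1: 2x + 2y = 10;  2x + 3y = 11.
Subtract: (1)y = 1, so y = 1.
Back-substitute into Eq1: 1x + 1*(1) = 5, so x = 4.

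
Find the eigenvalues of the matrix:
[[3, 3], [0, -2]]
λ = -2 and λ = 3

Characteristic equation: det(A - λI) = 0
λ² - (trace)λ + (det) = 0
λ² - (1)λ + (-6) = 0
λ² - 1λ - 6 = 0
Solving: λ = -2, 3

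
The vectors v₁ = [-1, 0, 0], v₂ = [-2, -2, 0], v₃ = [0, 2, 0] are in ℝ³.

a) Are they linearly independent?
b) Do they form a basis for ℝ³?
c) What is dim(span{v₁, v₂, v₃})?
Not independent, not a basis, dim(span) = 2

Check whether v₃ can be written as a linear combination of v₁ and v₂.
v₃ = (2)·v₁ + (-1)·v₂ = [0, 2, 0], so the three vectors are linearly dependent.
Thus they do not form a basis for ℝ³, and dim(span{v₁, v₂, v₃}) = 2 (spanned by v₁ and v₂).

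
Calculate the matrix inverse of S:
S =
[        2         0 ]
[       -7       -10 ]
det(S) = -20
S⁻¹ =
[      1/2         0 ]
[    -7/20     -1/10 ]

For a 2×2 matrix S = [[a, b], [c, d]] with det(S) ≠ 0, S⁻¹ = (1/det(S)) * [[d, -b], [-c, a]].
det(S) = (2)*(-10) - (0)*(-7) = -20 - 0 = -20.
S⁻¹ = (1/-20) * [[-10, 0], [7, 2]].
Dividing each entry by -20 and reducing:
S⁻¹ =
[      1/2         0 ]
[    -7/20     -1/10 ]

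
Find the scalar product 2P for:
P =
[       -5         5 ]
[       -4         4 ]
2P =
[      -10        10 ]
[       -8         8 ]

Scalar multiplication is elementwise: (2P)[i][j] = 2 * P[i][j].
  (2P)[0][0] = 2 * (-5) = -10
  (2P)[0][1] = 2 * (5) = 10
  (2P)[1][0] = 2 * (-4) = -8
  (2P)[1][1] = 2 * (4) = 8
2P =
[      -10        10 ]
[       -8         8 ]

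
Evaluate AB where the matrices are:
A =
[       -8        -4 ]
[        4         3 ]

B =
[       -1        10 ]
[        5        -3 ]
AB =
[      -12       -68 ]
[       11        31 ]

Matrix multiplication: (AB)[i][j] = sum over k of A[i][k] * B[k][j].
  (AB)[0][0] = (-8)*(-1) + (-4)*(5) = -12
  (AB)[0][1] = (-8)*(10) + (-4)*(-3) = -68
  (AB)[1][0] = (4)*(-1) + (3)*(5) = 11
  (AB)[1][1] = (4)*(10) + (3)*(-3) = 31
AB =
[      -12       -68 ]
[       11        31 ]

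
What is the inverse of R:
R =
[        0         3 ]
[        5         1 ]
det(R) = -15
R⁻¹ =
[    -1/15       1/5 ]
[      1/3         0 ]

For a 2×2 matrix R = [[a, b], [c, d]] with det(R) ≠ 0, R⁻¹ = (1/det(R)) * [[d, -b], [-c, a]].
det(R) = (0)*(1) - (3)*(5) = 0 - 15 = -15.
R⁻¹ = (1/-15) * [[1, -3], [-5, 0]].
Dividing each entry by -15 and reducing:
R⁻¹ =
[    -1/15       1/5 ]
[      1/3         0 ]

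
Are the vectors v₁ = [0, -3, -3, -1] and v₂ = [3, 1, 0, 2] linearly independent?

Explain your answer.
Yes, linearly independent

Two vectors are linearly dependent iff one is a scalar multiple of the other.
No single scalar k satisfies v₂ = k·v₁ (the ratios of corresponding entries disagree), so v₁ and v₂ are linearly independent.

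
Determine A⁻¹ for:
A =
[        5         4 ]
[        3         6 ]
det(A) = 18
A⁻¹ =
[      1/3      -2/9 ]
[     -1/6      5/18 ]

For a 2×2 matrix A = [[a, b], [c, d]] with det(A) ≠ 0, A⁻¹ = (1/det(A)) * [[d, -b], [-c, a]].
det(A) = (5)*(6) - (4)*(3) = 30 - 12 = 18.
A⁻¹ = (1/18) * [[6, -4], [-3, 5]].
Dividing each entry by 18 and reducing:
A⁻¹ =
[      1/3      -2/9 ]
[     -1/6      5/18 ]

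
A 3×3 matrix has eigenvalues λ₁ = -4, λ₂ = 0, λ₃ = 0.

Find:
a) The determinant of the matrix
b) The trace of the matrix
det = 0, trace = -4

Two standard eigenvalue identities:
- det(A) equals the product of the eigenvalues (counted with multiplicity).
- trace(A) equals the sum of the eigenvalues.
det(A) = (-4)*(0)*(0) = 0.
trace(A) = -4 + 0 + 0 = -4.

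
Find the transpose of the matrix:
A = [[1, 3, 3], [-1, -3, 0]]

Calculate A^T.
[[1, -1], [3, -3], [3, 0]]

The transpose sends entry (i,j) to (j,i); rows become columns.
Row 0 of A: [1, 3, 3] -> column 0 of A^T.
Row 1 of A: [-1, -3, 0] -> column 1 of A^T.
A^T = [[1, -1], [3, -3], [3, 0]]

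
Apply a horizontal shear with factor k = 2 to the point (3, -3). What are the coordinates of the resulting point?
(-3, -3)

Shear matrix for horizontal shear with factor k = 2:
[[1, 2], [0, 1]]
Result: (3, -3) → (-3, -3)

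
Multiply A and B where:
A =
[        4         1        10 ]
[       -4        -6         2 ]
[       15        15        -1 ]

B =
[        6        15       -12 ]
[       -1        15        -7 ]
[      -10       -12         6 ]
AB =
[      -77       -45         5 ]
[      -38      -174       102 ]
[       85       462      -291 ]

Matrix multiplication: (AB)[i][j] = sum over k of A[i][k] * B[k][j].
  (AB)[0][0] = (4)*(6) + (1)*(-1) + (10)*(-10) = -77
  (AB)[0][1] = (4)*(15) + (1)*(15) + (10)*(-12) = -45
  (AB)[0][2] = (4)*(-12) + (1)*(-7) + (10)*(6) = 5
  (AB)[1][0] = (-4)*(6) + (-6)*(-1) + (2)*(-10) = -38
  (AB)[1][1] = (-4)*(15) + (-6)*(15) + (2)*(-12) = -174
  (AB)[1][2] = (-4)*(-12) + (-6)*(-7) + (2)*(6) = 102
  (AB)[2][0] = (15)*(6) + (15)*(-1) + (-1)*(-10) = 85
  (AB)[2][1] = (15)*(15) + (15)*(15) + (-1)*(-12) = 462
  (AB)[2][2] = (15)*(-12) + (15)*(-7) + (-1)*(6) = -291
AB =
[      -77       -45         5 ]
[      -38      -174       102 ]
[       85       462      -291 ]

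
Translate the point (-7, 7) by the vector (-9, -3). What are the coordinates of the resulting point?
(-16, 4)

Translation by (-9, -3):
x' = -7 + -9 = -16
y' = 7 + -3 = 4
Homogeneous matrix: [[1, 0, -9], [0, 1, -3], [0, 0, 1]]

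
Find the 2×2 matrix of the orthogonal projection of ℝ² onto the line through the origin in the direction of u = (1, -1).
[[1/2, -1/2], [-1/2, 1/2]]

The orthogonal projection onto the line spanned by a nonzero vector u = (a, b) has matrix P = (u uᵀ) / (uᵀ u) = (1/(a² + b²)) · [[a², ab], [ab, b²]].
Here u = (1, -1), so a² + b² = 1 + 1 = 2.
P = (1/2) · [[1, -1], [-1, 1]] = [[1/2, -1/2], [-1/2, 1/2]].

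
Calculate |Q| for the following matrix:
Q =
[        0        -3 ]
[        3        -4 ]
det(Q) = 9

For a 2×2 matrix [[a, b], [c, d]], det = a*d - b*c.
det(Q) = (0)*(-4) - (-3)*(3) = 0 + 9 = 9.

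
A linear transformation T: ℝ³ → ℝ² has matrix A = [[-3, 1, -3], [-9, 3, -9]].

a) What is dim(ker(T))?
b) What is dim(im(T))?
dim(ker) = 2, dim(im) = 1

Observe that row 2 = 3 × row 1 (so the rows are linearly dependent).
Thus rank(A) = 1 (only one linearly independent row).
dim(im(T)) = rank(A) = 1.
By the rank-nullity theorem applied to T: ℝ³ → ℝ², rank(A) + nullity(A) = 3 (the domain dimension), so dim(ker(T)) = 3 - 1 = 2.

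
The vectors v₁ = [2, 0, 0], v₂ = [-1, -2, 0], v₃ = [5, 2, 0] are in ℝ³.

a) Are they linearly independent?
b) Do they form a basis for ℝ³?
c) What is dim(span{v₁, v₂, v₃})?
Not independent, not a basis, dim(span) = 2

Check whether v₃ can be written as a linear combination of v₁ and v₂.
v₃ = (2)·v₁ + (-1)·v₂ = [5, 2, 0], so the three vectors are linearly dependent.
Thus they do not form a basis for ℝ³, and dim(span{v₁, v₂, v₃}) = 2 (spanned by v₁ and v₂).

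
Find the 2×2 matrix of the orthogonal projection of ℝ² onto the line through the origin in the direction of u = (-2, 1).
[[4/5, -2/5], [-2/5, 1/5]]

The orthogonal projection onto the line spanned by a nonzero vector u = (a, b) has matrix P = (u uᵀ) / (uᵀ u) = (1/(a² + b²)) · [[a², ab], [ab, b²]].
Here u = (-2, 1), so a² + b² = 4 + 1 = 5.
P = (1/5) · [[4, -2], [-2, 1]] = [[4/5, -2/5], [-2/5, 1/5]].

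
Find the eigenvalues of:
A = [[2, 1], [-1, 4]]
λ = 3, 3

Solve det(A - λI) = 0. For a 2×2 matrix this is λ² - (trace)λ + det = 0.
trace(A) = 2 + 4 = 6.
det(A) = (2)*(4) - (1)*(-1) = 8 + 1 = 9.
Characteristic equation: λ² - (6)λ + (9) = 0.
Discriminant: (6)² - 4*(9) = 36 - 36 = 0.
Roots: λ = (6 ± √0) / 2 = 3, 3.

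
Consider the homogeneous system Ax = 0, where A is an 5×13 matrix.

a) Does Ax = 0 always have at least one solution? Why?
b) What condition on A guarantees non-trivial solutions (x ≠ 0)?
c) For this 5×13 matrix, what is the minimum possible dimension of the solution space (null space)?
a) Yes, x = 0 is always a solution. b) When A has linearly dependent columns (rank < n). c) Minimum nullity = 8.

a) x = 0 satisfies A·0 = 0, so the zero vector is always a solution.
b) Non-trivial solutions exist iff the columns of A are linearly dependent, equivalently rank(A) < n (the number of columns).
c) By rank-nullity, rank(A) + nullity(A) = n = 13. Since A has only 5 rows, rank(A) ≤ 5, so nullity(A) ≥ 13 - 5 = 8.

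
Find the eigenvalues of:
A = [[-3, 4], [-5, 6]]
λ = 1, 2

Solve det(A - λI) = 0. For a 2×2 matrix this is λ² - (trace)λ + det = 0.
trace(A) = -3 + 6 = 3.
det(A) = (-3)*(6) - (4)*(-5) = -18 + 20 = 2.
Characteristic equation: λ² - (3)λ + (2) = 0.
Discriminant: (3)² - 4*(2) = 9 - 8 = 1.
Roots: λ = (3 ± √1) / 2 = 1, 2.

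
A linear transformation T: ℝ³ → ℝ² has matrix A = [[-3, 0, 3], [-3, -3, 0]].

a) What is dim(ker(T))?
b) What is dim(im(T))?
dim(ker) = 1, dim(im) = 2

The two rows are not scalar multiples of one another (no single k satisfies row 2 = k × row 1), so they are linearly independent.
Thus rank(A) = 2.
dim(im(T)) = rank(A) = 2.
By the rank-nullity theorem applied to T: ℝ³ → ℝ², rank(A) + nullity(A) = 3 (the domain dimension), so dim(ker(T)) = 3 - 2 = 1.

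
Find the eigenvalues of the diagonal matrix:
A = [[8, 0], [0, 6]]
λ₁ = 8, λ₂ = 6

The characteristic polynomial of A is det(A - λI) = (8 - λ)(6 - λ) = 0.
The roots are λ = 8 and λ = 6, so the eigenvalues are the diagonal entries.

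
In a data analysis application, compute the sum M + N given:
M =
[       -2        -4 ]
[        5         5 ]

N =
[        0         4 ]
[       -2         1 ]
M + N =
[       -2         0 ]
[        3         6 ]

Matrix addition is elementwise: (M+N)[i][j] = M[i][j] + N[i][j].
  (M+N)[0][0] = (-2) + (0) = -2
  (M+N)[0][1] = (-4) + (4) = 0
  (M+N)[1][0] = (5) + (-2) = 3
  (M+N)[1][1] = (5) + (1) = 6
M + N =
[       -2         0 ]
[        3         6 ]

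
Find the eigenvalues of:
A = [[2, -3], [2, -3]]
λ = -1, 0

Solve det(A - λI) = 0. For a 2×2 matrix this is λ² - (trace)λ + det = 0.
trace(A) = 2 - 3 = -1.
det(A) = (2)*(-3) - (-3)*(2) = -6 + 6 = 0.
Characteristic equation: λ² - (-1)λ + (0) = 0.
Discriminant: (-1)² - 4*(0) = 1 - 0 = 1.
Roots: λ = (-1 ± √1) / 2 = -1, 0.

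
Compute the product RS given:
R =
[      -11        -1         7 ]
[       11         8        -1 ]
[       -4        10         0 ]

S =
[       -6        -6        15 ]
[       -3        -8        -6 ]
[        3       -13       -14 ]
RS =
[       90       -17      -257 ]
[      -93      -117       131 ]
[       -6       -56      -120 ]

Matrix multiplication: (RS)[i][j] = sum over k of R[i][k] * S[k][j].
  (RS)[0][0] = (-11)*(-6) + (-1)*(-3) + (7)*(3) = 90
  (RS)[0][1] = (-11)*(-6) + (-1)*(-8) + (7)*(-13) = -17
  (RS)[0][2] = (-11)*(15) + (-1)*(-6) + (7)*(-14) = -257
  (RS)[1][0] = (11)*(-6) + (8)*(-3) + (-1)*(3) = -93
  (RS)[1][1] = (11)*(-6) + (8)*(-8) + (-1)*(-13) = -117
  (RS)[1][2] = (11)*(15) + (8)*(-6) + (-1)*(-14) = 131
  (RS)[2][0] = (-4)*(-6) + (10)*(-3) + (0)*(3) = -6
  (RS)[2][1] = (-4)*(-6) + (10)*(-8) + (0)*(-13) = -56
  (RS)[2][2] = (-4)*(15) + (10)*(-6) + (0)*(-14) = -120
RS =
[       90       -17      -257 ]
[      -93      -117       131 ]
[       -6       -56      -120 ]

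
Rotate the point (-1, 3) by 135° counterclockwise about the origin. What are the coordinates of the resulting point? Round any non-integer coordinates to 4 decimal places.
(-1.4142, -2.8284)

Rotation matrix R(θ) = [[cos θ, -sin θ], [sin θ, cos θ]]; for θ = 135°:
R = [[-√2/2, -√2/2], [√2/2, -√2/2]]
Result: R × [-1, 3]ᵀ = [-√2/2·-1 + (-√2/2)·3, √2/2·-1 + (-√2/2)·3]ᵀ = (-1.4142, -2.8284)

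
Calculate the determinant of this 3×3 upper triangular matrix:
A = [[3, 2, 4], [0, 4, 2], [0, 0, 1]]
12

The determinant of a triangular matrix is the product of its diagonal entries (the off-diagonal entries above the diagonal do not affect it).
det(A) = (3) * (4) * (1) = 12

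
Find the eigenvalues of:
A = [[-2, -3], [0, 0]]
λ = -2, 0

Solve det(A - λI) = 0. For a 2×2 matrix this is λ² - (trace)λ + det = 0.
trace(A) = -2 + 0 = -2.
det(A) = (-2)*(0) - (-3)*(0) = 0 - 0 = 0.
Characteristic equation: λ² - (-2)λ + (0) = 0.
Discriminant: (-2)² - 4*(0) = 4 - 0 = 4.
Roots: λ = (-2 ± √4) / 2 = -2, 0.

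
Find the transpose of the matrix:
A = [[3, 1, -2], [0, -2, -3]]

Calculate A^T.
[[3, 0], [1, -2], [-2, -3]]

The transpose sends entry (i,j) to (j,i); rows become columns.
Row 0 of A: [3, 1, -2] -> column 0 of A^T.
Row 1 of A: [0, -2, -3] -> column 1 of A^T.
A^T = [[3, 0], [1, -2], [-2, -3]]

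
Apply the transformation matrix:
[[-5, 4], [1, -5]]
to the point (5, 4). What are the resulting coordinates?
(-9, -15)

Matrix multiplication:
[[-5, 4], [1, -5]] × [5, 4]ᵀ
= [-5×5 + 4×4, 1×5 + -5×4]ᵀ
= [-9.0000, -15.0000]ᵀ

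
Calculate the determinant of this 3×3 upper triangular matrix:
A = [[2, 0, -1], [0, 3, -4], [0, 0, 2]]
12

The determinant of a triangular matrix is the product of its diagonal entries (the off-diagonal entries above the diagonal do not affect it).
det(A) = (2) * (3) * (2) = 12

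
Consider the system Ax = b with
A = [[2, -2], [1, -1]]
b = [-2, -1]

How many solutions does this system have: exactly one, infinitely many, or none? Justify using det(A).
Infinitely many solutions

det(A) = (2)*(-1) - (-2)*(1) = 0, so A is singular (column 2 is -1 times column 1).
b = [-2, -1] = -1 * column 1 of A, so b lies in the column space of A.
A singular matrix whose right-hand side is in its column space gives a 1-parameter family of solutions — infinitely many.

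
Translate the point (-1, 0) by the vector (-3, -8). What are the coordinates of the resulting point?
(-4, -8)

Translation by (-3, -8):
x' = -1 + -3 = -4
y' = 0 + -8 = -8
Homogeneous matrix: [[1, 0, -3], [0, 1, -8], [0, 0, 1]]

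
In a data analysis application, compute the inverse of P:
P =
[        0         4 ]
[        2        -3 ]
det(P) = -8
P⁻¹ =
[      3/8       1/2 ]
[      1/4         0 ]

For a 2×2 matrix P = [[a, b], [c, d]] with det(P) ≠ 0, P⁻¹ = (1/det(P)) * [[d, -b], [-c, a]].
det(P) = (0)*(-3) - (4)*(2) = 0 - 8 = -8.
P⁻¹ = (1/-8) * [[-3, -4], [-2, 0]].
Dividing each entry by -8 and reducing:
P⁻¹ =
[      3/8       1/2 ]
[      1/4         0 ]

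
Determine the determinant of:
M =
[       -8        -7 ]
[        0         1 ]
det(M) = -8

For a 2×2 matrix [[a, b], [c, d]], det = a*d - b*c.
det(M) = (-8)*(1) - (-7)*(0) = -8 - 0 = -8.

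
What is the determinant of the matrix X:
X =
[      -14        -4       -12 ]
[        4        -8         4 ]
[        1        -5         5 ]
det(X) = 488

Expand along row 0 (cofactor expansion): det(X) = a*(e*i - f*h) - b*(d*i - f*g) + c*(d*h - e*g), where the 3×3 is [[a, b, c], [d, e, f], [g, h, i]].
Minor M_00 = (-8)*(5) - (4)*(-5) = -40 + 20 = -20.
Minor M_01 = (4)*(5) - (4)*(1) = 20 - 4 = 16.
Minor M_02 = (4)*(-5) - (-8)*(1) = -20 + 8 = -12.
det(X) = (-14)*(-20) - (-4)*(16) + (-12)*(-12) = 280 + 64 + 144 = 488.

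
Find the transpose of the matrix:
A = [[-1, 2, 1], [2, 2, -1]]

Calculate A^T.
[[-1, 2], [2, 2], [1, -1]]

The transpose sends entry (i,j) to (j,i); rows become columns.
Row 0 of A: [-1, 2, 1] -> column 0 of A^T.
Row 1 of A: [2, 2, -1] -> column 1 of A^T.
A^T = [[-1, 2], [2, 2], [1, -1]]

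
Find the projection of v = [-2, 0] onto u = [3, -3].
[-1, 1]

The projection of v onto u is proj_u(v) = ((v·u) / (u·u)) · u.
v·u = (-2)*(3) + (0)*(-3) = -6.
u·u = (3)*(3) + (-3)*(-3) = 18.
coefficient = -6 / 18 = -1/3.
proj_u(v) = -1/3 · [3, -3] = [-1, 1].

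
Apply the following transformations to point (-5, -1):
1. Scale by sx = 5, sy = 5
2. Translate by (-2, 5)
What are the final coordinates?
(-27, 0)

Step 1: Scale (-5, -1) by (sx, sy) = (5, 5) → (-25, -5)
Step 2: Translate by (-2, 5) → (-27, 0)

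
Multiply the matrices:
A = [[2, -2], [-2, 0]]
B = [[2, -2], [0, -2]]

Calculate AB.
[[4, 0], [-4, 4]]

Each entry (i,j) of AB = sum over k of A[i][k]*B[k][j].
(AB)[0][0] = (2)*(2) + (-2)*(0) = 4
(AB)[0][1] = (2)*(-2) + (-2)*(-2) = 0
(AB)[1][0] = (-2)*(2) + (0)*(0) = -4
(AB)[1][1] = (-2)*(-2) + (0)*(-2) = 4
AB = [[4, 0], [-4, 4]]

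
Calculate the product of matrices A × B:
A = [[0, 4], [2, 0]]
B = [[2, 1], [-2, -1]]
[[-8, -4], [4, 2]]

Matrix multiplication:
C[0][0] = 0×2 + 4×-2 = -8
C[0][1] = 0×1 + 4×-1 = -4
C[1][0] = 2×2 + 0×-2 = 4
C[1][1] = 2×1 + 0×-1 = 2
Result: [[-8, -4], [4, 2]]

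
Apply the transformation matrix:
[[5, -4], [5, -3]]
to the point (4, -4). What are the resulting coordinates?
(36, 32)

Matrix multiplication:
[[5, -4], [5, -3]] × [4, -4]ᵀ
= [5×4 + -4×-4, 5×4 + -3×-4]ᵀ
= [36.0000, 32.0000]ᵀ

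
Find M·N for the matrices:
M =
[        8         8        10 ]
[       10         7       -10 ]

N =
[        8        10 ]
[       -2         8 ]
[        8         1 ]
MN =
[      128       154 ]
[      -14       146 ]

Matrix multiplication: (MN)[i][j] = sum over k of M[i][k] * N[k][j].
  (MN)[0][0] = (8)*(8) + (8)*(-2) + (10)*(8) = 128
  (MN)[0][1] = (8)*(10) + (8)*(8) + (10)*(1) = 154
  (MN)[1][0] = (10)*(8) + (7)*(-2) + (-10)*(8) = -14
  (MN)[1][1] = (10)*(10) + (7)*(8) + (-10)*(1) = 146
MN =
[      128       154 ]
[      -14       146 ]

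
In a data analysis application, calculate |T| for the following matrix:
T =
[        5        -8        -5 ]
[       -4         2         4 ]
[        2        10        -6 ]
det(T) = 88

Expand along row 0 (cofactor expansion): det(T) = a*(e*i - f*h) - b*(d*i - f*g) + c*(d*h - e*g), where the 3×3 is [[a, b, c], [d, e, f], [g, h, i]].
Minor M_00 = (2)*(-6) - (4)*(10) = -12 - 40 = -52.
Minor M_01 = (-4)*(-6) - (4)*(2) = 24 - 8 = 16.
Minor M_02 = (-4)*(10) - (2)*(2) = -40 - 4 = -44.
det(T) = (5)*(-52) - (-8)*(16) + (-5)*(-44) = -260 + 128 + 220 = 88.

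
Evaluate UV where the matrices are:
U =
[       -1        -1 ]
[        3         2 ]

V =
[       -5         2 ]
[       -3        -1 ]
UV =
[        8        -1 ]
[      -21         4 ]

Matrix multiplication: (UV)[i][j] = sum over k of U[i][k] * V[k][j].
  (UV)[0][0] = (-1)*(-5) + (-1)*(-3) = 8
  (UV)[0][1] = (-1)*(2) + (-1)*(-1) = -1
  (UV)[1][0] = (3)*(-5) + (2)*(-3) = -21
  (UV)[1][1] = (3)*(2) + (2)*(-1) = 4
UV =
[        8        -1 ]
[      -21         4 ]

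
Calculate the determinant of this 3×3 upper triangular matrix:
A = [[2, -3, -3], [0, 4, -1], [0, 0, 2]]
16

The determinant of a triangular matrix is the product of its diagonal entries (the off-diagonal entries above the diagonal do not affect it).
det(A) = (2) * (4) * (2) = 16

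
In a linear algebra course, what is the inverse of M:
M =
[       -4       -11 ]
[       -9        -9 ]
det(M) = -63
M⁻¹ =
[      1/7    -11/63 ]
[     -1/7      4/63 ]

For a 2×2 matrix M = [[a, b], [c, d]] with det(M) ≠ 0, M⁻¹ = (1/det(M)) * [[d, -b], [-c, a]].
det(M) = (-4)*(-9) - (-11)*(-9) = 36 - 99 = -63.
M⁻¹ = (1/-63) * [[-9, 11], [9, -4]].
Dividing each entry by -63 and reducing:
M⁻¹ =
[      1/7    -11/63 ]
[     -1/7      4/63 ]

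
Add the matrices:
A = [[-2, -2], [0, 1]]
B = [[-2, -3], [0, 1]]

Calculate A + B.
[[-4, -5], [0, 2]]

Add corresponding elements:
(-2)+(-2)=-4
(-2)+(-3)=-5
(0)+(0)=0
(1)+(1)=2
A + B = [[-4, -5], [0, 2]]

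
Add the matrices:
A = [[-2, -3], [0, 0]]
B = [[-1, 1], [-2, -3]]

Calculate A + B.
[[-3, -2], [-2, -3]]

Add corresponding elements:
(-2)+(-1)=-3
(-3)+(1)=-2
(0)+(-2)=-2
(0)+(-3)=-3
A + B = [[-3, -2], [-2, -3]]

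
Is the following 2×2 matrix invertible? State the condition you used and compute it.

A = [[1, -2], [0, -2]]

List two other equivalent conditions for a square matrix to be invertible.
Yes, invertible; det(A) = -2 ≠ 0. Equivalent conditions: rank(A) = 2; Ax = 0 has only the trivial solution; 0 is not an eigenvalue; the columns of A are linearly independent.

To check invertibility, compute det(A).
The given matrix is triangular, so det(A) equals the product of its diagonal entries = -2 ≠ 0.
Since det(A) ≠ 0, A is invertible.
Equivalent conditions for a square matrix A to be invertible:
- rank(A) = 2 (full rank).
- The homogeneous system Ax = 0 has only the trivial solution x = 0.
- 0 is not an eigenvalue of A.
- The columns (equivalently rows) of A are linearly independent.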